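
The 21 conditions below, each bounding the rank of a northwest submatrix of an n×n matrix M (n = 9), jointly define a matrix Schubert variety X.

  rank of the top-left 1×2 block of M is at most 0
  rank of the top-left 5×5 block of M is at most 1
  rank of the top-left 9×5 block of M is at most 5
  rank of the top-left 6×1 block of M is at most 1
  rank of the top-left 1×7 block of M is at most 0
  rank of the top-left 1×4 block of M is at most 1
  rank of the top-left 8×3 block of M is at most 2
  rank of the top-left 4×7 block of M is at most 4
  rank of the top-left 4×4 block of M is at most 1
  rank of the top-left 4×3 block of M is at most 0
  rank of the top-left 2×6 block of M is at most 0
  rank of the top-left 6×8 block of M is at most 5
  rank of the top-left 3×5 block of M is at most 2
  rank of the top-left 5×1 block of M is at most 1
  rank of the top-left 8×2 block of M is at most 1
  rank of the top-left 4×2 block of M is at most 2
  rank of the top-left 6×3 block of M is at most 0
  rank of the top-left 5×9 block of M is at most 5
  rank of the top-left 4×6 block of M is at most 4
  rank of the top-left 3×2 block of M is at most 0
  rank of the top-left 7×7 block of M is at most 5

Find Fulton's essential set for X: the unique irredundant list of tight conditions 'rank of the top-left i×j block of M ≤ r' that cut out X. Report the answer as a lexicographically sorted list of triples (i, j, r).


Reconstructing r_w from the 21 given conditions:

  0 | 0 | 0 | 0 | 0 | 0 | 0 | 1 | 1
  0 | 0 | 0 | 0 | 0 | 0 | 1 | 2 | 2
  0 | 0 | 0 | 1 | 1 | 1 | 2 | 3 | 3
  0 | 0 | 0 | 1 | 1 | 2 | 3 | 4 | 4
  0 | 0 | 0 | 1 | 1 | 2 | 3 | 4 | 5
  0 | 0 | 0 | 1 | 2 | 3 | 4 | 5 | 6
  1 | 1 | 1 | 2 | 3 | 4 | 5 | 6 | 7
  1 | 1 | 2 | 3 | 4 | 5 | 6 | 7 | 8
  1 | 2 | 3 | 4 | 5 | 6 | 7 | 8 | 9

second differences of R give the permutation w = (8, 7, 4, 6, 9, 5, 1, 3, 2).

|D(w)|=28, |Ess(w)|=5:

[(1, 7, 0), (2, 6, 0), (5, 5, 1), (6, 3, 0), (8, 2, 1)]


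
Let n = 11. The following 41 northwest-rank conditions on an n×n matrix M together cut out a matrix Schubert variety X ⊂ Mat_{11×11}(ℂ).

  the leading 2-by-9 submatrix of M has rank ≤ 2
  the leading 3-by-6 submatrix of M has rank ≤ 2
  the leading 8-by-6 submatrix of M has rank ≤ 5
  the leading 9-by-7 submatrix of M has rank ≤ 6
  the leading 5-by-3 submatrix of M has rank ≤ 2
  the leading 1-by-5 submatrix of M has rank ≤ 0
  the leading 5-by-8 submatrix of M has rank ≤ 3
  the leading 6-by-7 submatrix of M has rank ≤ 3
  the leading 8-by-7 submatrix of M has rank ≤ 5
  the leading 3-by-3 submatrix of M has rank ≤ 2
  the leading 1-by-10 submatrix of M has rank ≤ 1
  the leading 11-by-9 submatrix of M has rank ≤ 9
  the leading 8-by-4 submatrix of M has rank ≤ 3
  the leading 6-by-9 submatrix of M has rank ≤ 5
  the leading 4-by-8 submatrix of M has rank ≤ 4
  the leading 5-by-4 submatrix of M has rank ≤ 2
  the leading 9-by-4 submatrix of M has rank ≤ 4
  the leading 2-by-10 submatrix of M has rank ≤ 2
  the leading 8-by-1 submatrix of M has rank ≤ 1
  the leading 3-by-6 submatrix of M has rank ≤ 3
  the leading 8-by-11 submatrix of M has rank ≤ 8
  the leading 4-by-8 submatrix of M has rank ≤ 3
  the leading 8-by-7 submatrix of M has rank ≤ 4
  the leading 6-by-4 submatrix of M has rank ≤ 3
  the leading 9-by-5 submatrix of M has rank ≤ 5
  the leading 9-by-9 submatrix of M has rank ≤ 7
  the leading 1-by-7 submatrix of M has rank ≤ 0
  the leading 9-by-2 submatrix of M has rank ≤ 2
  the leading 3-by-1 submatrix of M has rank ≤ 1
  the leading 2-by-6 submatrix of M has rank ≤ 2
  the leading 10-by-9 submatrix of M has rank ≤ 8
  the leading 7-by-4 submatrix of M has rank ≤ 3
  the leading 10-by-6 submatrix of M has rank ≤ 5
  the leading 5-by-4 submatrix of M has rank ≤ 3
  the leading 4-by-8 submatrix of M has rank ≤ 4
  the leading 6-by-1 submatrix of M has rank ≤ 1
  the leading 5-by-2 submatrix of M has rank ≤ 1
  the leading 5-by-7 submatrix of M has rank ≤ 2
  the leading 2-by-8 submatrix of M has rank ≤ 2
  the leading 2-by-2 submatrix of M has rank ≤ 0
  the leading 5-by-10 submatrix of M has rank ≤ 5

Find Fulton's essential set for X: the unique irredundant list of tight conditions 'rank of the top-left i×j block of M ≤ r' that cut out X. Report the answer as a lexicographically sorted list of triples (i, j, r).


Rank table r_w(11×11) implied by the 41 constraints:

  0  0  0  0  0  0  0  1  1  1  1
  0  0  1  1  1  1  1  2  2  2  2
  1  1  2  2  2  2  2  3  3  3  3
  1  1  2  2  2  2  2  3  4  4  4
  1  1  2  2  2  2  2  3  4  5  5
  1  2  3  3  3  3  3  4  5  6  6
  1  2  3  3  4  4  4  5  6  7  7
  1  2  3  3  4  4  4  5  6  7  8
  1  2  3  4  5  5  5  6  7  8  9
  1  2  3  4  5  5  6  7  8  9  10
  1  2  3  4  5  6  7  8  9  10  11

so w = (8, 3, 1, 9, 10, 2, 5, 11, 4, 7, 6).

ℓ(w)=24; the 7 essential cells (i,j,r):

[(1, 7, 0), (2, 2, 0), (5, 2, 1), (5, 7, 2), (8, 4, 3), (8, 7, 4), (10, 6, 5)]


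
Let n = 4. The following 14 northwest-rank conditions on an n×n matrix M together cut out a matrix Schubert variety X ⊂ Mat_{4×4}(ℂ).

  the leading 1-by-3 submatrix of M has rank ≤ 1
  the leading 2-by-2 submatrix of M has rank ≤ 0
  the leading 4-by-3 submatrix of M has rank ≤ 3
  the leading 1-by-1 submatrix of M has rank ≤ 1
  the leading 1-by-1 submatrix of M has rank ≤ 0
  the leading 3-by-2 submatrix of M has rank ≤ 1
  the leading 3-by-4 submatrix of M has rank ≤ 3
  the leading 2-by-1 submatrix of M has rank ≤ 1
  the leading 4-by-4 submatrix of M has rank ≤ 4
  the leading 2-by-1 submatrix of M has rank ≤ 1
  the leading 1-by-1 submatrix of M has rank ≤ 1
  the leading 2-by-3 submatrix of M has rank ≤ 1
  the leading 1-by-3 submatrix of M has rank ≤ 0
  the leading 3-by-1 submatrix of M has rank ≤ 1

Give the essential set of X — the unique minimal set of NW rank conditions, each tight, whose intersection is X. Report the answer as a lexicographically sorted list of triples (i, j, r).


Computing R[i][j] = min implied NW-rank bound (n=4, 14 conditions):

  i=1: 0 0 0 1
  i=2: 0 0 1 2
  i=3: 1 1 2 3
  i=4: 1 2 3 4

the unique w with this rank table is (4, 3, 1, 2).

2 SE-corners of the 5-cell Rothe diagram give Ess(w):

[(1, 3, 0), (2, 2, 0)]


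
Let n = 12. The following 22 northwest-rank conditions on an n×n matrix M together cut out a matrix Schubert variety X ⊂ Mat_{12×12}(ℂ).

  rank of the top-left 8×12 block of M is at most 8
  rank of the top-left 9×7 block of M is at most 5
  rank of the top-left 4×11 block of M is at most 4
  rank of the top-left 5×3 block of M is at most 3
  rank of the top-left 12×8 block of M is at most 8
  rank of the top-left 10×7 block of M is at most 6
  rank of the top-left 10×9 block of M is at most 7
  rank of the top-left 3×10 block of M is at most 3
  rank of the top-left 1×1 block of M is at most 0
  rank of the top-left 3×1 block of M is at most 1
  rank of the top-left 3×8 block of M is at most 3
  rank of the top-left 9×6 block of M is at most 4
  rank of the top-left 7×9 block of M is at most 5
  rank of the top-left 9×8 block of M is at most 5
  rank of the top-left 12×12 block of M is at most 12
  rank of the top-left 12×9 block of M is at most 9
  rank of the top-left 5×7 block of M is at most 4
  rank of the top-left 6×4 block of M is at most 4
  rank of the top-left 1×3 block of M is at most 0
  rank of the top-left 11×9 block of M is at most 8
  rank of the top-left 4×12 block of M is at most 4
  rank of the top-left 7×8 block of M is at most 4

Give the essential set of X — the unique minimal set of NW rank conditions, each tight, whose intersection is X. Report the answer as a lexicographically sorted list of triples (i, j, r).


Propagating the 22 rank bounds to every northwest block:

  row 1: 0 0 0 1 1 1 1 1 1 1 1 1
  row 2: 1 1 1 2 2 2 2 2 2 2 2 2
  row 3: 1 2 2 3 3 3 3 3 3 3 3 3
  row 4: 1 2 3 4 4 4 4 4 4 4 4 4
  row 5: 1 2 3 4 4 4 4 4 5 5 5 5
  row 6: 1 2 3 4 4 4 4 4 5 6 6 6
  row 7: 1 2 3 4 4 4 4 4 5 6 7 7
  row 8: 1 2 3 4 4 4 5 5 6 7 8 8
  row 9: 1 2 3 4 4 4 5 5 6 7 8 9
  row 10: 1 2 3 4 5 5 6 6 7 8 9 10
  row 11: 1 2 3 4 5 6 7 7 8 9 10 11
  row 12: 1 2 3 4 5 6 7 8 9 10 11 12

the unique w with this rank table is (4, 1, 2, 3, 9, 10, 11, 7, 12, 5, 6, 8).

Rothe diagram D(w) (20 cells), 4 SE-corners (essential conditions):

[(1, 3, 0), (7, 8, 4), (9, 6, 4), (9, 8, 5)]


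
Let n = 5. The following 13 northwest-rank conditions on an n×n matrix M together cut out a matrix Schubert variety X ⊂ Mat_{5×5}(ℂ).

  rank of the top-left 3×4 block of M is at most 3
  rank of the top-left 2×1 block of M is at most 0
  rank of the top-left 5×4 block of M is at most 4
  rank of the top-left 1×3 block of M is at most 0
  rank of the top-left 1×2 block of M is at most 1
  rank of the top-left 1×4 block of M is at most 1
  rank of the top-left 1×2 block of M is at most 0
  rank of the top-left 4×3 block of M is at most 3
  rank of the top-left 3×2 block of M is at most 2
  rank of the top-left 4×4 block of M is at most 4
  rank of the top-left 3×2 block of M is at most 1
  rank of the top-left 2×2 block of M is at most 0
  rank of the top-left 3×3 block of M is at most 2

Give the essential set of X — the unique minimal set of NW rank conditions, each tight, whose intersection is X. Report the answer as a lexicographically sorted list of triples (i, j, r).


Rank table r_w(5×5) implied by the 13 constraints:

  row 1: 0  0  0  1  1
  row 2: 0  0  1  2  2
  row 3: 1  1  2  3  3
  row 4: 1  2  3  4  4
  row 5: 1  2  3  4  5

the unique w with this rank table is (4, 3, 1, 2, 5).

2 SE-corners of the 5-cell Rothe diagram give Ess(w):

[(1, 3, 0), (2, 2, 0)]


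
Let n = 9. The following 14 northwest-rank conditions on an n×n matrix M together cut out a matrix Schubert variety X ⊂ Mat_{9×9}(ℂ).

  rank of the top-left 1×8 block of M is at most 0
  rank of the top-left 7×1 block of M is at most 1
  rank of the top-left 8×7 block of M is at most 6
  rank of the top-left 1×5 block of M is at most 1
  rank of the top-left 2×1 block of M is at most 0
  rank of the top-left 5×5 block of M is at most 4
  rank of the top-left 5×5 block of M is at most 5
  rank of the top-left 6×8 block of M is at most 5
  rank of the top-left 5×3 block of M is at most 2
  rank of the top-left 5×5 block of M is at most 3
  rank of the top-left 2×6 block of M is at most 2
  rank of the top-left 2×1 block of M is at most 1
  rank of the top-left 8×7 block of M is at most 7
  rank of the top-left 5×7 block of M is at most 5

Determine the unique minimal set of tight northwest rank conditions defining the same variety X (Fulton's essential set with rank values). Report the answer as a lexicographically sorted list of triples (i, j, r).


Rank table r_w(9×9) implied by the 14 constraints:

  row 1: 0 | 0 | 0 | 0 | 0 | 0 | 0 | 0 | 1
  row 2: 0 | 1 | 1 | 1 | 1 | 1 | 1 | 1 | 2
  row 3: 1 | 2 | 2 | 2 | 2 | 2 | 2 | 2 | 3
  row 4: 1 | 2 | 2 | 3 | 3 | 3 | 3 | 3 | 4
  row 5: 1 | 2 | 2 | 3 | 3 | 4 | 4 | 4 | 5
  row 6: 1 | 2 | 3 | 4 | 4 | 5 | 5 | 5 | 6
  row 7: 1 | 2 | 3 | 4 | 5 | 6 | 6 | 6 | 7
  row 8: 1 | 2 | 3 | 4 | 5 | 6 | 6 | 7 | 8
  row 9: 1 | 2 | 3 | 4 | 5 | 6 | 7 | 8 | 9

reading off 1-entries of Δ²R: w = (9, 2, 1, 4, 6, 3, 5, 8, 7).

ℓ(w)=13; the 5 essential cells (i,j,r):

[(1, 8, 0), (2, 1, 0), (5, 3, 2), (5, 5, 3), (8, 7, 6)]


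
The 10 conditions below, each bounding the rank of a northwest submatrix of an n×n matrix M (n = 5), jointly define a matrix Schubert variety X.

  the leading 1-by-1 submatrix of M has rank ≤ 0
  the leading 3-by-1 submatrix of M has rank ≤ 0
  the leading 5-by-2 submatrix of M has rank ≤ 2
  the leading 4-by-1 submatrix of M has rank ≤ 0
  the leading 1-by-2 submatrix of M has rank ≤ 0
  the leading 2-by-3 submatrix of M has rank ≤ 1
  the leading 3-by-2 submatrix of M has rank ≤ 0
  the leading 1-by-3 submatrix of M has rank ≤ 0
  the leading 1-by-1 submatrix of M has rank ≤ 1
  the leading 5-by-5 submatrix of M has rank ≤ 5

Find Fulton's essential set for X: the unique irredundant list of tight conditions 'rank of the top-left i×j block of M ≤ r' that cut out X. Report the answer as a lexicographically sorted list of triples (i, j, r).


Rank table r_w(5×5) implied by the 10 constraints:

  i=1: 0 | 0 | 0 | 1 | 1
  i=2: 0 | 0 | 1 | 2 | 2
  i=3: 0 | 0 | 1 | 2 | 3
  i=4: 0 | 1 | 2 | 3 | 4
  i=5: 1 | 2 | 3 | 4 | 5

so w = (4, 3, 5, 2, 1).

ℓ(w)=8; the 3 essential cells (i,j,r):

[(1, 3, 0), (3, 2, 0), (4, 1, 0)]


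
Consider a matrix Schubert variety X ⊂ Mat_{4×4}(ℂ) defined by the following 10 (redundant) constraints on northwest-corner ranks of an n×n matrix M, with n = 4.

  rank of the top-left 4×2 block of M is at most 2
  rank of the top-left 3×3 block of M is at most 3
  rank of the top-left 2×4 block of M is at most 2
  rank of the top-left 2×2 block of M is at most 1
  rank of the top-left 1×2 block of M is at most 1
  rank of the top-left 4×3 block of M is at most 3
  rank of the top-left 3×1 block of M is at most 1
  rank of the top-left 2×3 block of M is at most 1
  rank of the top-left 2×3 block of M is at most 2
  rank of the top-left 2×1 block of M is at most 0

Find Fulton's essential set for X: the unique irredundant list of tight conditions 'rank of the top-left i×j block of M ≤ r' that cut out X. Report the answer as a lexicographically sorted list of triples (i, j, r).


Recovering R(i,j) via the rank-extension bound from the 10 conditions:

  R[1]: 0 | 1 | 1 | 1
  R[2]: 0 | 1 | 1 | 2
  R[3]: 1 | 2 | 2 | 3
  R[4]: 1 | 2 | 3 | 4

reading off 1-entries of Δ²R: w = (2, 4, 1, 3).

Rothe diagram D(w) (3 cells), 2 SE-corners (essential conditions):

[(2, 1, 0), (2, 3, 1)]


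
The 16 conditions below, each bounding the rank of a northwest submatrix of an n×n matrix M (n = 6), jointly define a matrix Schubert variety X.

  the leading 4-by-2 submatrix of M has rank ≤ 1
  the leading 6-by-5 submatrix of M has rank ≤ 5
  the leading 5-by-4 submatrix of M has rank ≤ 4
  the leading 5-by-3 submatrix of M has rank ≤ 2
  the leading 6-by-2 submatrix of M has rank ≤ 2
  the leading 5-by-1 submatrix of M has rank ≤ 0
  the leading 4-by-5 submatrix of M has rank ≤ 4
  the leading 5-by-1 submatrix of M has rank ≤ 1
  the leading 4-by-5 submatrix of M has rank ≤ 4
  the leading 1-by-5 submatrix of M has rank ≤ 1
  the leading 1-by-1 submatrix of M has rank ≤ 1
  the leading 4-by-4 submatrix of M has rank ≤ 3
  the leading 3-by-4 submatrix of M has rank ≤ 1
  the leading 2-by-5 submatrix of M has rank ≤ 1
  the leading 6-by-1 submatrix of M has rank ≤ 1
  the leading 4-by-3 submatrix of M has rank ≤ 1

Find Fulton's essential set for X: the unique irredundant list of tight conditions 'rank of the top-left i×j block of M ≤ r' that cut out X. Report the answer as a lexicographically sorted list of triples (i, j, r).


Reconstructing r_w from the 16 given conditions:

  R[1]: 0, 1, 1, 1, 1, 1
  R[2]: 0, 1, 1, 1, 1, 2
  R[3]: 0, 1, 1, 1, 2, 3
  R[4]: 0, 1, 1, 2, 3, 4
  R[5]: 0, 1, 2, 3, 4, 5
  R[6]: 1, 2, 3, 4, 5, 6

the unique w with this rank table is (2, 6, 5, 4, 3, 1).

D(w) has 11 cells with 4 SE-corners; essential set:

[(2, 5, 1), (3, 4, 1), (4, 3, 1), (5, 1, 0)]


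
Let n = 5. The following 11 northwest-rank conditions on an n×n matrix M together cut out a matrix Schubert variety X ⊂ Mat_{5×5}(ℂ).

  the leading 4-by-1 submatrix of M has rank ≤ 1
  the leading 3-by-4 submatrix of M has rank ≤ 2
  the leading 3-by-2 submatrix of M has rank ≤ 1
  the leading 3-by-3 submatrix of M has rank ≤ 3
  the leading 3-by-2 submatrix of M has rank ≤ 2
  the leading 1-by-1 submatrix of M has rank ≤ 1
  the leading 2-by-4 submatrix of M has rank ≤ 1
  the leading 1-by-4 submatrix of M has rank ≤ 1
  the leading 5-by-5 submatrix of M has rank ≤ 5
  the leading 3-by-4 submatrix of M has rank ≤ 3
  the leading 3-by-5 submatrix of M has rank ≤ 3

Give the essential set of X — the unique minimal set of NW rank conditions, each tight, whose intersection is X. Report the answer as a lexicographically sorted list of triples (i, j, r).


Rank table r_w(5×5) implied by the 11 constraints:

  1 1 1 1 1
  1 1 1 1 2
  1 1 2 2 3
  1 2 3 3 4
  1 2 3 4 5

second differences of R give the permutation w = (1, 5, 3, 2, 4).

2 SE-corners of the 4-cell Rothe diagram give Ess(w):

[(2, 4, 1), (3, 2, 1)]


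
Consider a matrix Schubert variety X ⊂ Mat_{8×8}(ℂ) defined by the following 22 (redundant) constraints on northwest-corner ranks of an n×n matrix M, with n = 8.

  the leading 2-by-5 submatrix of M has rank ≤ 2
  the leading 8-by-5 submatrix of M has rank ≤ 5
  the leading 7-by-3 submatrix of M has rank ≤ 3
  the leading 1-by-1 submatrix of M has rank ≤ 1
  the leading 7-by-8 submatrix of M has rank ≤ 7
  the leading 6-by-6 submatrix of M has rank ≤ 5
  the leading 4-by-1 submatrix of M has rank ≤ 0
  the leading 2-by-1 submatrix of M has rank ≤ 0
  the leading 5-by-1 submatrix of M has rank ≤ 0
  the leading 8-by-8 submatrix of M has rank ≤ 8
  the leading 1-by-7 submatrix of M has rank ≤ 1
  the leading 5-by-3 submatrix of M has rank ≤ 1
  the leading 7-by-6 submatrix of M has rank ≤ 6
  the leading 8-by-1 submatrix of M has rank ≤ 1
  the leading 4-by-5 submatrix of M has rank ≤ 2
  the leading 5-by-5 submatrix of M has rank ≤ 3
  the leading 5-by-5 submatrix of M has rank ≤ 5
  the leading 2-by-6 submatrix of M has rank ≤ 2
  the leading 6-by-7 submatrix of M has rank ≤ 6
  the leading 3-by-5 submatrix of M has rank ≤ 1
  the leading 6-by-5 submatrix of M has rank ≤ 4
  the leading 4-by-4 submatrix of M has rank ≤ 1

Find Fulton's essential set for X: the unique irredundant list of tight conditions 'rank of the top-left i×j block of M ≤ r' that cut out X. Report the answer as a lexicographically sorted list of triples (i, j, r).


Recovering R(i,j) via the rank-extension bound from the 22 conditions:

  row 1: 0 1 1 1 1 1 1 1
  row 2: 0 1 1 1 1 2 2 2
  row 3: 0 1 1 1 1 2 3 3
  row 4: 0 1 1 1 2 3 4 4
  row 5: 0 1 1 2 3 4 5 5
  row 6: 1 2 2 3 4 5 6 6
  row 7: 1 2 3 4 5 6 7 7
  row 8: 1 2 3 4 5 6 7 8

second differences of R give the permutation w = (2, 6, 7, 5, 4, 1, 3, 8).

Fulton essential set (4 of the 14 Rothe cells):

[(3, 5, 1), (4, 4, 1), (5, 1, 0), (5, 3, 1)]


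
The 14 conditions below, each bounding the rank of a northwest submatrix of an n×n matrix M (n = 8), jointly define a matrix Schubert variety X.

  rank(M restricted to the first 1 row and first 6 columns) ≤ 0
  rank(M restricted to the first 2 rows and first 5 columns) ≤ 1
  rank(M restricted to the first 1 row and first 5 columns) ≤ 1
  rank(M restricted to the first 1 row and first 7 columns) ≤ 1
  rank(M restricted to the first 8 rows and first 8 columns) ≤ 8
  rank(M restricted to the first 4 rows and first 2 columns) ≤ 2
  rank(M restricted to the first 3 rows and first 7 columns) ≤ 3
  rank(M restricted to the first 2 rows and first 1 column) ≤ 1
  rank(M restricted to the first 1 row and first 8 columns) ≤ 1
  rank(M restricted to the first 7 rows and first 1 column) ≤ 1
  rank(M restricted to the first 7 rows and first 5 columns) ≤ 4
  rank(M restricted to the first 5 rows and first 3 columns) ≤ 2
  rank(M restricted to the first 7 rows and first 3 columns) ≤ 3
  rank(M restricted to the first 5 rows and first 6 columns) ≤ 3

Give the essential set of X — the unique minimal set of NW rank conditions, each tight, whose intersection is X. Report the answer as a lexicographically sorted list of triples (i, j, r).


The tightest implied rank at each (i,j), from the 14 conditions:

  row 1: 0, 0, 0, 0, 0, 0, 1, 1
  row 2: 1, 1, 1, 1, 1, 1, 2, 2
  row 3: 1, 2, 2, 2, 2, 2, 3, 3
  row 4: 1, 2, 2, 3, 3, 3, 4, 4
  row 5: 1, 2, 2, 3, 3, 3, 4, 5
  row 6: 1, 2, 3, 4, 4, 4, 5, 6
  row 7: 1, 2, 3, 4, 4, 5, 6, 7
  row 8: 1, 2, 3, 4, 5, 6, 7, 8

reading off 1-entries of Δ²R: w = (7, 1, 2, 4, 8, 3, 6, 5).

4 SE-corners of the 11-cell Rothe diagram give Ess(w):

[(1, 6, 0), (5, 3, 2), (5, 6, 3), (7, 5, 4)]


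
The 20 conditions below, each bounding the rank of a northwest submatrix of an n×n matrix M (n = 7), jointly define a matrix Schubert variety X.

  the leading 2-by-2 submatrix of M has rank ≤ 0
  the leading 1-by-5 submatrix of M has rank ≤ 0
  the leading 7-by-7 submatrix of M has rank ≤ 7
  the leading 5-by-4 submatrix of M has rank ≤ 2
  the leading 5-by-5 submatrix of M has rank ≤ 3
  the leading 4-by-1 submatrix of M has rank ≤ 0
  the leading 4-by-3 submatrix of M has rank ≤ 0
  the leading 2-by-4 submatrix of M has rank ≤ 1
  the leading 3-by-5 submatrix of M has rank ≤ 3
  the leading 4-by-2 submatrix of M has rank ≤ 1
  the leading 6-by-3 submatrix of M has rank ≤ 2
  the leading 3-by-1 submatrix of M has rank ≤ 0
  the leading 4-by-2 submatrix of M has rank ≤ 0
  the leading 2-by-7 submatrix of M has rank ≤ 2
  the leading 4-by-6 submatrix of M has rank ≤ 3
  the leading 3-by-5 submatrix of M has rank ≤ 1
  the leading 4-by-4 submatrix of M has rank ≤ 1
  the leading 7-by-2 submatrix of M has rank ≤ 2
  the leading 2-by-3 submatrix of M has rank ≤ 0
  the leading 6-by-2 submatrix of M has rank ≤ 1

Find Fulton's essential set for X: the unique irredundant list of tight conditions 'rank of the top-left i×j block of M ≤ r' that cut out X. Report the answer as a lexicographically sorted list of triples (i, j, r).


Reconstructing r_w from the 20 given conditions:

  R[1]: 0  0  0  0  0  1  1
  R[2]: 0  0  0  1  1  2  2
  R[3]: 0  0  0  1  1  2  3
  R[4]: 0  0  0  1  2  3  4
  R[5]: 1  1  1  2  3  4  5
  R[6]: 1  1  2  3  4  5  6
  R[7]: 1  2  3  4  5  6  7

hence w(1..7) = (6, 4, 7, 5, 1, 3, 2).

Rothe diagram D(w) (16 cells), 4 SE-corners (essential conditions):

[(1, 5, 0), (3, 5, 1), (4, 3, 0), (6, 2, 1)]


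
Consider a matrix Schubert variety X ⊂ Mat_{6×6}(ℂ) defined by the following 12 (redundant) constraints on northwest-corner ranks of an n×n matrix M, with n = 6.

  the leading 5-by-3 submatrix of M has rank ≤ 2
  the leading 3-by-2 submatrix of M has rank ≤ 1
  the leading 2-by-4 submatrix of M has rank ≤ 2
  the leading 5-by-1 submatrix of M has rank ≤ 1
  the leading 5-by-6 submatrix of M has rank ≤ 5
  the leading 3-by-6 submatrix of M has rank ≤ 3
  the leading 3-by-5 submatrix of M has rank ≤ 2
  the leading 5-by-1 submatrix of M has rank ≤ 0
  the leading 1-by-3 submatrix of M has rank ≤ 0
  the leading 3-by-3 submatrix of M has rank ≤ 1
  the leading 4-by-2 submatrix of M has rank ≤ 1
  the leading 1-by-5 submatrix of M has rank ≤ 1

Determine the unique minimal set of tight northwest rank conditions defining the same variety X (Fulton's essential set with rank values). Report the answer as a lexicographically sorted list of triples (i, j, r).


Computing R[i][j] = min implied NW-rank bound (n=6, 12 conditions):

  row 1: 0 | 0 | 0 | 1 | 1 | 1
  row 2: 0 | 1 | 1 | 2 | 2 | 2
  row 3: 0 | 1 | 1 | 2 | 2 | 3
  row 4: 0 | 1 | 2 | 3 | 3 | 4
  row 5: 0 | 1 | 2 | 3 | 4 | 5
  row 6: 1 | 2 | 3 | 4 | 5 | 6

giving w = (4, 2, 6, 3, 5, 1) via Δ²R.

Rothe diagram D(w) (9 cells), 4 SE-corners (essential conditions):

[(1, 3, 0), (3, 3, 1), (3, 5, 2), (5, 1, 0)]


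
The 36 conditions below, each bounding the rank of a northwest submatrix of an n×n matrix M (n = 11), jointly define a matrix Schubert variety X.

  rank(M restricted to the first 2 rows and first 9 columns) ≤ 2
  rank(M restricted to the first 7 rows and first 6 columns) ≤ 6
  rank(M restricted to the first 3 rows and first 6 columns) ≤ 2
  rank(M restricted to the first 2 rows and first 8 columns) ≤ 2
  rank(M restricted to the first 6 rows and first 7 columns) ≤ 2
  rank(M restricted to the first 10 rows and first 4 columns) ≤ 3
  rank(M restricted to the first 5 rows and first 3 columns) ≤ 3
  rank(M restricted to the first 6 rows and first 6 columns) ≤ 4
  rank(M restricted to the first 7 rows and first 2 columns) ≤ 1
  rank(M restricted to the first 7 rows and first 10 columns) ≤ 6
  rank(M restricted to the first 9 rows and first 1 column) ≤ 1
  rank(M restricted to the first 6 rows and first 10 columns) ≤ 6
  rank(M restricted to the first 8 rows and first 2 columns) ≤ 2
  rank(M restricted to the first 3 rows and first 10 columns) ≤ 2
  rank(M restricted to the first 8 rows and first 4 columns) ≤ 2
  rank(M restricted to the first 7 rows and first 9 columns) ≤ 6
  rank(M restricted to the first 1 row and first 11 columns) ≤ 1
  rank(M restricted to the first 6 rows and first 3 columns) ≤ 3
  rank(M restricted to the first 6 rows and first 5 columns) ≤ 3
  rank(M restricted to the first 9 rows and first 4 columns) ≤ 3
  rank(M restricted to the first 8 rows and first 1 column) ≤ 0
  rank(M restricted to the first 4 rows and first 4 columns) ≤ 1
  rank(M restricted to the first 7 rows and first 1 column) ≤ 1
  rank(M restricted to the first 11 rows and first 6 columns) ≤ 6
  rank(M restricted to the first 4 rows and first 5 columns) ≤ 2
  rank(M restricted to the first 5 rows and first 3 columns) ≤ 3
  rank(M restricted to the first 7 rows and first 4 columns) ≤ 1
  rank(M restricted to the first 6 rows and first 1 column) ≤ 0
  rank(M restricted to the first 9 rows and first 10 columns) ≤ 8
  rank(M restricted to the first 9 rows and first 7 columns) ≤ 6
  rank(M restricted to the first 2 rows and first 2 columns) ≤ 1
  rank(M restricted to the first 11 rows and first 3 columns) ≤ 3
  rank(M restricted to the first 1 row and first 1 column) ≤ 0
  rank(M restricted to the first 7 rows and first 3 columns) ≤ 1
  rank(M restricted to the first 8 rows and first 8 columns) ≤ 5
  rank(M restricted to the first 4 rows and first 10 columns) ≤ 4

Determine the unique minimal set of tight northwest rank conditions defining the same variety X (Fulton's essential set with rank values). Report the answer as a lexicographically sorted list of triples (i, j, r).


Propagating the 36 rank bounds to every northwest block:

  i=1: 0 1 1 1 1 1 1 1 1 1 1
  i=2: 0 1 1 1 2 2 2 2 2 2 2
  i=3: 0 1 1 1 2 2 2 2 2 2 3
  i=4: 0 1 1 1 2 2 2 3 3 3 4
  i=5: 0 1 1 1 2 2 2 3 4 4 5
  i=6: 0 1 1 1 2 2 2 3 4 5 6
  i=7: 0 1 1 1 2 3 3 4 5 6 7
  i=8: 0 1 2 2 3 4 4 5 6 7 8
  i=9: 1 2 3 3 4 5 5 6 7 8 9
  i=10: 1 2 3 3 4 5 6 7 8 9 10
  i=11: 1 2 3 4 5 6 7 8 9 10 11

reading off 1-entries of Δ²R: w = (2, 5, 11, 8, 9, 10, 6, 3, 1, 7, 4).

Fulton essential set (5 of the 32 Rothe cells):

[(3, 10, 2), (6, 7, 2), (7, 4, 1), (8, 1, 0), (10, 4, 3)]


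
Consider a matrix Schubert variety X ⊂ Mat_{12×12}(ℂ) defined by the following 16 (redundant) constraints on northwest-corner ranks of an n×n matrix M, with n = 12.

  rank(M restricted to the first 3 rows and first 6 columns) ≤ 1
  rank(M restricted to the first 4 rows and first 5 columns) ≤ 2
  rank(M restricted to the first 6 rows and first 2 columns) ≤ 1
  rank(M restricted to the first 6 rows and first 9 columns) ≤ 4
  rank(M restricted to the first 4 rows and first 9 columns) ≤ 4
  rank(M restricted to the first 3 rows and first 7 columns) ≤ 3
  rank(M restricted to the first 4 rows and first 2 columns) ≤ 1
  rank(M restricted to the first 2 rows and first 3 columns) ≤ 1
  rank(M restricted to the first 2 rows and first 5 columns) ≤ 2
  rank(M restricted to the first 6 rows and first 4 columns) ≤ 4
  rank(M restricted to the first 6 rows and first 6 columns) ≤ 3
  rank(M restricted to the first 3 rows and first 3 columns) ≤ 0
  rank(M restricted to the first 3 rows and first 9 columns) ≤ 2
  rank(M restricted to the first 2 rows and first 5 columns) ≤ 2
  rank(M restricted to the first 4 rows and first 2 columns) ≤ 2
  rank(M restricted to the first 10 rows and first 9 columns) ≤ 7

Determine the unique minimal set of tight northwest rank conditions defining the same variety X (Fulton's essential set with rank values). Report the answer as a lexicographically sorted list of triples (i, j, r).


Propagating the 16 rank bounds to every northwest block:

  0  0  0  1  1  1  1  1  1  1  1  1
  0  0  0  1  1  1  2  2  2  2  2  2
  0  0  0  1  1  1  2  2  2  3  3  3
  1  1  1  2  2  2  3  3  3  4  4  4
  1  1  2  3  3  3  4  4  4  5  5  5
  1  1  2  3  3  3  4  4  4  5  6  6
  1  2  3  4  4  4  5  5  5  6  7  7
  1  2  3  4  5  5  6  6  6  7  8  8
  1  2  3  4  5  6  7  7  7  8  9  9
  1  2  3  4  5  6  7  7  7  8  9  10
  1  2  3  4  5  6  7  8  8  9  10  11
  1  2  3  4  5  6  7  8  9  10  11  12

the unique w with this rank table is (4, 7, 10, 1, 3, 11, 2, 5, 6, 12, 8, 9).

|D(w)|=23, |Ess(w)|=7:

[(3, 3, 0), (3, 6, 1), (3, 9, 2), (6, 2, 1), (6, 6, 3), (6, 9, 4), (10, 9, 7)]


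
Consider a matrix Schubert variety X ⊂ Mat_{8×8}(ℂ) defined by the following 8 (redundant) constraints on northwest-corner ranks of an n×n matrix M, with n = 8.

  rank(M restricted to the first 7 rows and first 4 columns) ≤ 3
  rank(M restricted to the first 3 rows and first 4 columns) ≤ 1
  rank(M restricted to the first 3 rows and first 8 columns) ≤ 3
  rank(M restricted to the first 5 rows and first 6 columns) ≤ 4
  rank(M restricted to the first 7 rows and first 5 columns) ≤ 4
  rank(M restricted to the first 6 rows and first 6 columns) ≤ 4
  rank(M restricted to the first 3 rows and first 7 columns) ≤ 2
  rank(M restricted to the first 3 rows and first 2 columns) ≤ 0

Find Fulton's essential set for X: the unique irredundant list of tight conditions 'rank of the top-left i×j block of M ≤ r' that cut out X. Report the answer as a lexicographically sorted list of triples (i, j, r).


Propagating the 8 rank bounds to every northwest block:

  i=1: 0  0  1  1  1  1  1  1
  i=2: 0  0  1  1  2  2  2  2
  i=3: 0  0  1  1  2  2  2  3
  i=4: 1  1  2  2  3  3  3  4
  i=5: 1  2  3  3  4  4  4  5
  i=6: 1  2  3  3  4  4  5  6
  i=7: 1  2  3  3  4  5  6  7
  i=8: 1  2  3  4  5  6  7  8

the unique w with this rank table is (3, 5, 8, 1, 2, 7, 6, 4).

Rothe diagram D(w) (13 cells), 5 SE-corners (essential conditions):

[(3, 2, 0), (3, 4, 1), (3, 7, 2), (6, 6, 4), (7, 4, 3)]


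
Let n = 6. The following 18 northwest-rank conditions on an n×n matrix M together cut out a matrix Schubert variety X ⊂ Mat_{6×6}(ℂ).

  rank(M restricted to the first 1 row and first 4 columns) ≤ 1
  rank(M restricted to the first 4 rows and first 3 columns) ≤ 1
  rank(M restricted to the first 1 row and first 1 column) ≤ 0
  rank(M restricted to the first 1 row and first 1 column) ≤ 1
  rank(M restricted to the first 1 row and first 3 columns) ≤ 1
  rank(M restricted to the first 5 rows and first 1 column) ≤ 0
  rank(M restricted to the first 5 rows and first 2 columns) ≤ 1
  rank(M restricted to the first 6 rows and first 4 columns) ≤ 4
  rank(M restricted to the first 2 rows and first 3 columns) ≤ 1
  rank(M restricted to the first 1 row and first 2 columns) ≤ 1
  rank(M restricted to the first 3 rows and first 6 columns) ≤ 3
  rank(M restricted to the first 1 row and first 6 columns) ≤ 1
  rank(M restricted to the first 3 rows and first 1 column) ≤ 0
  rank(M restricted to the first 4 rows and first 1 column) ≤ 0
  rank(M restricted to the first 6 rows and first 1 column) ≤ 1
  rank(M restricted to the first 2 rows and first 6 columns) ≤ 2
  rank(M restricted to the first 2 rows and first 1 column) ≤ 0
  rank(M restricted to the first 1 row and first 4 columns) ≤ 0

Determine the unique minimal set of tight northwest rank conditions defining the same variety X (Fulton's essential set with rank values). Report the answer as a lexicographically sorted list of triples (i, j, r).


Rank table r_w(6×6) implied by the 18 constraints:

  i=1: 0 | 0 | 0 | 0 | 1 | 1
  i=2: 0 | 1 | 1 | 1 | 2 | 2
  i=3: 0 | 1 | 1 | 2 | 3 | 3
  i=4: 0 | 1 | 1 | 2 | 3 | 4
  i=5: 0 | 1 | 2 | 3 | 4 | 5
  i=6: 1 | 2 | 3 | 4 | 5 | 6

the unique w with this rank table is (5, 2, 4, 6, 3, 1).

3 SE-corners of the 10-cell Rothe diagram give Ess(w):

[(1, 4, 0), (4, 3, 1), (5, 1, 0)]


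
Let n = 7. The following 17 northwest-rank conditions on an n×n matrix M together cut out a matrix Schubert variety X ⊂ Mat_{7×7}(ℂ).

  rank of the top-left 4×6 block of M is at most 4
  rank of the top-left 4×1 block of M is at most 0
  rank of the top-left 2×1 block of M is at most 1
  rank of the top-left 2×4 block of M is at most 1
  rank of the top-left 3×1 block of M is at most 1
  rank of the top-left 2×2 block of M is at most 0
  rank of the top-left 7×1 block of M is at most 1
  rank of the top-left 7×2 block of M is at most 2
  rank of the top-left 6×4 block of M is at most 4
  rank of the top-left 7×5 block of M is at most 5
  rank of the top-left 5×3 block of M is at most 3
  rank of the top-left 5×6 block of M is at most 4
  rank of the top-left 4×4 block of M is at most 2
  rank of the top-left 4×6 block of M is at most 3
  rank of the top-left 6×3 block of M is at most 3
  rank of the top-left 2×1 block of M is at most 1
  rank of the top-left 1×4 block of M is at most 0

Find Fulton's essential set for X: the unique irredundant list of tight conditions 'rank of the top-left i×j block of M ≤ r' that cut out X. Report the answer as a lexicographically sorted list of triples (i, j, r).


The tightest implied rank at each (i,j), from the 17 conditions:

  0 | 0 | 0 | 0 | 1 | 1 | 1
  0 | 0 | 1 | 1 | 2 | 2 | 2
  0 | 1 | 2 | 2 | 3 | 3 | 3
  0 | 1 | 2 | 2 | 3 | 3 | 4
  1 | 2 | 3 | 3 | 4 | 4 | 5
  1 | 2 | 3 | 4 | 5 | 5 | 6
  1 | 2 | 3 | 4 | 5 | 6 | 7

hence w(1..7) = (5, 3, 2, 7, 1, 4, 6).

|D(w)|=10, |Ess(w)|=5:

[(1, 4, 0), (2, 2, 0), (4, 1, 0), (4, 4, 2), (4, 6, 3)]


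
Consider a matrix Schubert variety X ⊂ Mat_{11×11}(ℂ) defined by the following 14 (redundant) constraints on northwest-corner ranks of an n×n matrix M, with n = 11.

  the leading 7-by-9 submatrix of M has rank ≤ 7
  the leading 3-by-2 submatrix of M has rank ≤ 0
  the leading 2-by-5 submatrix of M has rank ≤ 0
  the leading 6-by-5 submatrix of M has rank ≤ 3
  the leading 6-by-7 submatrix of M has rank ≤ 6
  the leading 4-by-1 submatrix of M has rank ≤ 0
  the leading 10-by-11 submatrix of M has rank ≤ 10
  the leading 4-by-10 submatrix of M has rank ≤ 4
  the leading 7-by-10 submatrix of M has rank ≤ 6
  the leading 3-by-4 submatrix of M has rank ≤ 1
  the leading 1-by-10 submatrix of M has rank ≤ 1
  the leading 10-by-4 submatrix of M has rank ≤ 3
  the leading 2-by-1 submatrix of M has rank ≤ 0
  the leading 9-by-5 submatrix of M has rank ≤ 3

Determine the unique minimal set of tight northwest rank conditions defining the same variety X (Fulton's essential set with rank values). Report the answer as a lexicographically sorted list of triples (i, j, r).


Recovering R(i,j) via the rank-extension bound from the 14 conditions:

  row 1: 0, 0, 0, 0, 0, 1, 1, 1, 1, 1, 1
  row 2: 0, 0, 0, 0, 0, 1, 2, 2, 2, 2, 2
  row 3: 0, 0, 1, 1, 1, 2, 3, 3, 3, 3, 3
  row 4: 0, 1, 2, 2, 2, 3, 4, 4, 4, 4, 4
  row 5: 1, 2, 3, 3, 3, 4, 5, 5, 5, 5, 5
  row 6: 1, 2, 3, 3, 3, 4, 5, 6, 6, 6, 6
  row 7: 1, 2, 3, 3, 3, 4, 5, 6, 6, 6, 7
  row 8: 1, 2, 3, 3, 3, 4, 5, 6, 7, 7, 8
  row 9: 1, 2, 3, 3, 3, 4, 5, 6, 7, 8, 9
  row 10: 1, 2, 3, 3, 4, 5, 6, 7, 8, 9, 10
  row 11: 1, 2, 3, 4, 5, 6, 7, 8, 9, 10, 11

second differences of R give the permutation w = (6, 7, 3, 2, 1, 8, 11, 9, 10, 5, 4).

ℓ(w)=24; the 6 essential cells (i,j,r):

[(2, 5, 0), (3, 2, 0), (4, 1, 0), (7, 10, 6), (9, 5, 3), (10, 4, 3)]


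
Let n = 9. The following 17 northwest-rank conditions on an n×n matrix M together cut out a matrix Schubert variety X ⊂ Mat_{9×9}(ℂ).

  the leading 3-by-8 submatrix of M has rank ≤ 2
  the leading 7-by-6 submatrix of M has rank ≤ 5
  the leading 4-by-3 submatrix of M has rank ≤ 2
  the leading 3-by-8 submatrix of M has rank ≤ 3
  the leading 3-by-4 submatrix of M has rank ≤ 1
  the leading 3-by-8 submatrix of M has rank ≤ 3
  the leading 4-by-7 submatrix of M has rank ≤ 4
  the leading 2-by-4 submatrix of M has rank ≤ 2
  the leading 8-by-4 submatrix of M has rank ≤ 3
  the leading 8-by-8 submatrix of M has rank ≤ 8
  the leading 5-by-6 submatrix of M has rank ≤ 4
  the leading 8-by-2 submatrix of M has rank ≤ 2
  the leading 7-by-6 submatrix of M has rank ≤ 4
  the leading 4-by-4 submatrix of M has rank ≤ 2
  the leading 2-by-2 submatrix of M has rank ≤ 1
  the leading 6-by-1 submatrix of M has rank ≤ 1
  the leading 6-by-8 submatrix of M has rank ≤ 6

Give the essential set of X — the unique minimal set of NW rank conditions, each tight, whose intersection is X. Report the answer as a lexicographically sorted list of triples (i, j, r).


Recovering R(i,j) via the rank-extension bound from the 17 conditions:

  row 1: 1, 1, 1, 1, 1, 1, 1, 1, 1
  row 2: 1, 1, 1, 1, 2, 2, 2, 2, 2
  row 3: 1, 1, 1, 1, 2, 2, 2, 2, 3
  row 4: 1, 2, 2, 2, 3, 3, 3, 3, 4
  row 5: 1, 2, 3, 3, 4, 4, 4, 4, 5
  row 6: 1, 2, 3, 3, 4, 4, 5, 5, 6
  row 7: 1, 2, 3, 3, 4, 4, 5, 6, 7
  row 8: 1, 2, 3, 3, 4, 5, 6, 7, 8
  row 9: 1, 2, 3, 4, 5, 6, 7, 8, 9

the unique w with this rank table is (1, 5, 9, 2, 3, 7, 8, 6, 4).

D(w) has 14 cells with 4 SE-corners; essential set:

[(3, 4, 1), (3, 8, 2), (7, 6, 4), (8, 4, 3)]


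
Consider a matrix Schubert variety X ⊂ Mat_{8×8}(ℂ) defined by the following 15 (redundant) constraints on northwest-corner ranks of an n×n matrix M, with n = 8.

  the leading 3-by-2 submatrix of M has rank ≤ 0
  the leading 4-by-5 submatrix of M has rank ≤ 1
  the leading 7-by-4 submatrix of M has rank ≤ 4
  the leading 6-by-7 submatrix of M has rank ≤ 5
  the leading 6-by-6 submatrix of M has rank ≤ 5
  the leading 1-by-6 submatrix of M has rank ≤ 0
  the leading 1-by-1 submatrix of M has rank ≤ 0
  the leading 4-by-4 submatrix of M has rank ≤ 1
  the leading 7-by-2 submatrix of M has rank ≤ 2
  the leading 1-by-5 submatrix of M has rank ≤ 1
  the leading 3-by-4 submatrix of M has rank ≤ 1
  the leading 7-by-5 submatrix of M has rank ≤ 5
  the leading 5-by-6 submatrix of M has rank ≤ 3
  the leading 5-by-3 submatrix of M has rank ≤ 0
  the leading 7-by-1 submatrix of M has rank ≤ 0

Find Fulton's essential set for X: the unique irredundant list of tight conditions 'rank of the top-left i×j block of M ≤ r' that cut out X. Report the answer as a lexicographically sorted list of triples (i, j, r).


The tightest implied rank at each (i,j), from the 15 conditions:

  i=1: 0  0  0  0  0  0  1  1
  i=2: 0  0  0  1  1  1  2  2
  i=3: 0  0  0  1  1  2  3  3
  i=4: 0  0  0  1  1  2  3  4
  i=5: 0  0  0  1  2  3  4  5
  i=6: 0  1  1  2  3  4  5  6
  i=7: 0  1  2  3  4  5  6  7
  i=8: 1  2  3  4  5  6  7  8

so w = (7, 4, 6, 8, 5, 2, 3, 1).

D(w) has 22 cells with 4 SE-corners; essential set:

[(1, 6, 0), (4, 5, 1), (5, 3, 0), (7, 1, 0)]


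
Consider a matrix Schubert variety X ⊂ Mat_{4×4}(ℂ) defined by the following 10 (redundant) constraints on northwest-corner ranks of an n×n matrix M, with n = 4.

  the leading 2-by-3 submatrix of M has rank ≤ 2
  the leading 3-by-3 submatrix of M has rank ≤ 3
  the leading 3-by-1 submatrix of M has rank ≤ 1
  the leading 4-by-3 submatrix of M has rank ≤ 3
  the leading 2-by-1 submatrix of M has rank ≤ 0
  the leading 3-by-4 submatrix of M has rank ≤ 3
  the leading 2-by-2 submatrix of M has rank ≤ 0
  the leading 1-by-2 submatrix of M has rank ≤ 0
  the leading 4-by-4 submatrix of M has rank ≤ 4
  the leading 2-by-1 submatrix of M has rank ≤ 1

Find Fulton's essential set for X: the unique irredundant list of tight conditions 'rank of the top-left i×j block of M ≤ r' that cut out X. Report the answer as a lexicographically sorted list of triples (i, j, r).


Computing R[i][j] = min implied NW-rank bound (n=4, 10 conditions):

  0  0  1  1
  0  0  1  2
  1  1  2  3
  1  2  3  4

reading off 1-entries of Δ²R: w = (3, 4, 1, 2).

ℓ(w)=4; the 1 essential cell (i,j,r):

[(2, 2, 0)]


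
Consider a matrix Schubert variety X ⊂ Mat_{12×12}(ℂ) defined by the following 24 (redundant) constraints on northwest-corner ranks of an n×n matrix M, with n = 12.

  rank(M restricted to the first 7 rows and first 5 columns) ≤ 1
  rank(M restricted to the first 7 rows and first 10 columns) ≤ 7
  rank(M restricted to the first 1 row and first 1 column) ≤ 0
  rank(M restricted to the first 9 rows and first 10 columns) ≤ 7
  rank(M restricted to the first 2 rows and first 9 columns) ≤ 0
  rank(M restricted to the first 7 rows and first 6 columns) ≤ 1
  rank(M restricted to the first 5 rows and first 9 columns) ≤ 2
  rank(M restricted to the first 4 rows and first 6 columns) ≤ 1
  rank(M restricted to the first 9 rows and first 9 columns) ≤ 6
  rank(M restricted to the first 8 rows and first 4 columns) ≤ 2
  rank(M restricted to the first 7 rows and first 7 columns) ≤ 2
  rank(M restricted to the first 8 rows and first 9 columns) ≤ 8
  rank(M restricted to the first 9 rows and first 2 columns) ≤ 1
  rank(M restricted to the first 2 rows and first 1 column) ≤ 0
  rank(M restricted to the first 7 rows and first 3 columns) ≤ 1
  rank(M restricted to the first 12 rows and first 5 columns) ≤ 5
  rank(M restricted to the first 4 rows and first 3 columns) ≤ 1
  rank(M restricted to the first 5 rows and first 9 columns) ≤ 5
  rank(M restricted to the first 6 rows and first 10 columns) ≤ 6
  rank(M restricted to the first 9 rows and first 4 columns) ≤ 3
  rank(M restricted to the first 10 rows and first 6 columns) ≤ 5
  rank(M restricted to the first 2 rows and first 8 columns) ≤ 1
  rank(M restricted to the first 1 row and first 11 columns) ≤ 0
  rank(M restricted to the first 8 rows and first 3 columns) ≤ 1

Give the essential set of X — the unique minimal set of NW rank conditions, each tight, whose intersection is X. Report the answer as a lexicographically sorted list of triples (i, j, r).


Rank table r_w(12×12) implied by the 24 constraints:

  row 1: 0  0  0  0  0  0  0  0  0  0  0  1
  row 2: 0  0  0  0  0  0  0  0  0  1  1  2
  row 3: 1  1  1  1  1  1  1  1  1  2  2  3
  row 4: 1  1  1  1  1  1  2  2  2  3  3  4
  row 5: 1  1  1  1  1  1  2  2  2  3  4  5
  row 6: 1  1  1  1  1  1  2  3  3  4  5  6
  row 7: 1  1  1  1  1  1  2  3  4  5  6  7
  row 8: 1  1  1  2  2  2  3  4  5  6  7  8
  row 9: 1  1  2  3  3  3  4  5  6  7  8  9
  row 10: 1  2  3  4  4  4  5  6  7  8  9  10
  row 11: 1  2  3  4  5  5  6  7  8  9  10  11
  row 12: 1  2  3  4  5  6  7  8  9  10  11  12

the unique w with this rank table is (12, 10, 1, 7, 11, 8, 9, 4, 3, 2, 5, 6).

Rothe diagram D(w) (45 cells), 6 SE-corners (essential conditions):

[(1, 11, 0), (2, 9, 0), (5, 9, 2), (7, 6, 1), (8, 3, 1), (9, 2, 1)]
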